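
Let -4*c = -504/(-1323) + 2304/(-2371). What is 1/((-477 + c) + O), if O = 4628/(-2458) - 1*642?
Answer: -61193139/68581300849 ≈ -0.00089227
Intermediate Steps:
c = 7354/49791 (c = -(-504/(-1323) + 2304/(-2371))/4 = -(-504*(-1/1323) + 2304*(-1/2371))/4 = -(8/21 - 2304/2371)/4 = -¼*(-29416/49791) = 7354/49791 ≈ 0.14770)
O = -791332/1229 (O = 4628*(-1/2458) - 642 = -2314/1229 - 642 = -791332/1229 ≈ -643.88)
1/((-477 + c) + O) = 1/((-477 + 7354/49791) - 791332/1229) = 1/(-23742953/49791 - 791332/1229) = 1/(-68581300849/61193139) = -61193139/68581300849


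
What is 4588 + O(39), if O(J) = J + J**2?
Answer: 6148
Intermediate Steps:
4588 + O(39) = 4588 + 39*(1 + 39) = 4588 + 39*40 = 4588 + 1560 = 6148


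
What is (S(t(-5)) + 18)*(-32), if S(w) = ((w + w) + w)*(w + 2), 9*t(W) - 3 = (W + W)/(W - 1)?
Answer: -170432/243 ≈ -701.37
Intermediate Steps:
t(W) = ⅓ + 2*W/(9*(-1 + W)) (t(W) = ⅓ + ((W + W)/(W - 1))/9 = ⅓ + ((2*W)/(-1 + W))/9 = ⅓ + (2*W/(-1 + W))/9 = ⅓ + 2*W/(9*(-1 + W)))
S(w) = 3*w*(2 + w) (S(w) = (2*w + w)*(2 + w) = (3*w)*(2 + w) = 3*w*(2 + w))
(S(t(-5)) + 18)*(-32) = (3*((-3 + 5*(-5))/(9*(-1 - 5)))*(2 + (-3 + 5*(-5))/(9*(-1 - 5))) + 18)*(-32) = (3*((⅑)*(-3 - 25)/(-6))*(2 + (⅑)*(-3 - 25)/(-6)) + 18)*(-32) = (3*((⅑)*(-⅙)*(-28))*(2 + (⅑)*(-⅙)*(-28)) + 18)*(-32) = (3*(14/27)*(2 + 14/27) + 18)*(-32) = (3*(14/27)*(68/27) + 18)*(-32) = (952/243 + 18)*(-32) = (5326/243)*(-32) = -170432/243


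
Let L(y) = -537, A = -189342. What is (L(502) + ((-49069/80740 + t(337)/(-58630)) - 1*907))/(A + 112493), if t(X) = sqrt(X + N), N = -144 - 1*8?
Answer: 116637629/6204788260 + sqrt(185)/4505656870 ≈ 0.018798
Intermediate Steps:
N = -152 (N = -144 - 8 = -152)
t(X) = sqrt(-152 + X) (t(X) = sqrt(X - 152) = sqrt(-152 + X))
(L(502) + ((-49069/80740 + t(337)/(-58630)) - 1*907))/(A + 112493) = (-537 + ((-49069/80740 + sqrt(-152 + 337)/(-58630)) - 1*907))/(-189342 + 112493) = (-537 + ((-49069*1/80740 + sqrt(185)*(-1/58630)) - 907))/(-76849) = (-537 + ((-49069/80740 - sqrt(185)/58630) - 907))*(-1/76849) = (-537 + (-73280249/80740 - sqrt(185)/58630))*(-1/76849) = (-116637629/80740 - sqrt(185)/58630)*(-1/76849) = 116637629/6204788260 + sqrt(185)/4505656870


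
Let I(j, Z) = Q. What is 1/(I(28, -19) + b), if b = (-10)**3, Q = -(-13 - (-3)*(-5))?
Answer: -1/972 ≈ -0.0010288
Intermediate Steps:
Q = 28 (Q = -(-13 - 1*15) = -(-13 - 15) = -1*(-28) = 28)
I(j, Z) = 28
b = -1000
1/(I(28, -19) + b) = 1/(28 - 1000) = 1/(-972) = -1/972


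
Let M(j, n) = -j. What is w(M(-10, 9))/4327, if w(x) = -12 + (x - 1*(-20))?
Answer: 18/4327 ≈ 0.0041599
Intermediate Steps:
w(x) = 8 + x (w(x) = -12 + (x + 20) = -12 + (20 + x) = 8 + x)
w(M(-10, 9))/4327 = (8 - 1*(-10))/4327 = (8 + 10)*(1/4327) = 18*(1/4327) = 18/4327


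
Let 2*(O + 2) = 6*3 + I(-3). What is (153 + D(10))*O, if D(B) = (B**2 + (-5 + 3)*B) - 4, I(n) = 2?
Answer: 1832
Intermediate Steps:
D(B) = -4 + B**2 - 2*B (D(B) = (B**2 - 2*B) - 4 = -4 + B**2 - 2*B)
O = 8 (O = -2 + (6*3 + 2)/2 = -2 + (18 + 2)/2 = -2 + (1/2)*20 = -2 + 10 = 8)
(153 + D(10))*O = (153 + (-4 + 10**2 - 2*10))*8 = (153 + (-4 + 100 - 20))*8 = (153 + 76)*8 = 229*8 = 1832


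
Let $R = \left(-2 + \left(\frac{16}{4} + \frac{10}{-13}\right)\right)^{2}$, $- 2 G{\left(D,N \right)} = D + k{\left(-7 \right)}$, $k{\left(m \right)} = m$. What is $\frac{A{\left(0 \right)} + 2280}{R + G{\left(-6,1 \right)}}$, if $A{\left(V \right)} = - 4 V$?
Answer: $\frac{256880}{903} \approx 284.47$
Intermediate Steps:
$G{\left(D,N \right)} = \frac{7}{2} - \frac{D}{2}$ ($G{\left(D,N \right)} = - \frac{D - 7}{2} = - \frac{-7 + D}{2} = \frac{7}{2} - \frac{D}{2}$)
$R = \frac{256}{169}$ ($R = \left(-2 + \left(16 \cdot \frac{1}{4} + 10 \left(- \frac{1}{13}\right)\right)\right)^{2} = \left(-2 + \left(4 - \frac{10}{13}\right)\right)^{2} = \left(-2 + \frac{42}{13}\right)^{2} = \left(\frac{16}{13}\right)^{2} = \frac{256}{169} \approx 1.5148$)
$\frac{A{\left(0 \right)} + 2280}{R + G{\left(-6,1 \right)}} = \frac{\left(-4\right) 0 + 2280}{\frac{256}{169} + \left(\frac{7}{2} - -3\right)} = \frac{0 + 2280}{\frac{256}{169} + \left(\frac{7}{2} + 3\right)} = \frac{2280}{\frac{256}{169} + \frac{13}{2}} = \frac{2280}{\frac{2709}{338}} = 2280 \cdot \frac{338}{2709} = \frac{256880}{903}$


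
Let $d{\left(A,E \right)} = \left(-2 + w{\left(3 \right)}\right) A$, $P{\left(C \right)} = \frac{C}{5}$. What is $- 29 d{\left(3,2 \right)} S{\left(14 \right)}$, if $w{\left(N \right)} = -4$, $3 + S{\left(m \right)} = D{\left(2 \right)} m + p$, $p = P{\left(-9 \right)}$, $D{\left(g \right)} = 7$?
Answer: $\frac{243252}{5} \approx 48650.0$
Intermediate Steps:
$P{\left(C \right)} = \frac{C}{5}$ ($P{\left(C \right)} = C \frac{1}{5} = \frac{C}{5}$)
$p = - \frac{9}{5}$ ($p = \frac{1}{5} \left(-9\right) = - \frac{9}{5} \approx -1.8$)
$S{\left(m \right)} = - \frac{24}{5} + 7 m$ ($S{\left(m \right)} = -3 + \left(7 m - \frac{9}{5}\right) = -3 + \left(- \frac{9}{5} + 7 m\right) = - \frac{24}{5} + 7 m$)
$d{\left(A,E \right)} = - 6 A$ ($d{\left(A,E \right)} = \left(-2 - 4\right) A = - 6 A$)
$- 29 d{\left(3,2 \right)} S{\left(14 \right)} = - 29 \left(\left(-6\right) 3\right) \left(- \frac{24}{5} + 7 \cdot 14\right) = \left(-29\right) \left(-18\right) \left(- \frac{24}{5} + 98\right) = 522 \cdot \frac{466}{5} = \frac{243252}{5}$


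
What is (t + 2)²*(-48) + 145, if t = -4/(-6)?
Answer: -589/3 ≈ -196.33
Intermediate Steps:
t = ⅔ (t = -4*(-⅙) = ⅔ ≈ 0.66667)
(t + 2)²*(-48) + 145 = (⅔ + 2)²*(-48) + 145 = (8/3)²*(-48) + 145 = (64/9)*(-48) + 145 = -1024/3 + 145 = -589/3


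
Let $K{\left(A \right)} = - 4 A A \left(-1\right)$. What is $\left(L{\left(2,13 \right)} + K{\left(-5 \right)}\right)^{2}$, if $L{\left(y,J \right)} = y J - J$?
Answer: $12769$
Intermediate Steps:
$L{\left(y,J \right)} = - J + J y$ ($L{\left(y,J \right)} = J y - J = - J + J y$)
$K{\left(A \right)} = 4 A^{2}$ ($K{\left(A \right)} = - 4 A^{2} \left(-1\right) = 4 A^{2}$)
$\left(L{\left(2,13 \right)} + K{\left(-5 \right)}\right)^{2} = \left(13 \left(-1 + 2\right) + 4 \left(-5\right)^{2}\right)^{2} = \left(13 \cdot 1 + 4 \cdot 25\right)^{2} = \left(13 + 100\right)^{2} = 113^{2} = 12769$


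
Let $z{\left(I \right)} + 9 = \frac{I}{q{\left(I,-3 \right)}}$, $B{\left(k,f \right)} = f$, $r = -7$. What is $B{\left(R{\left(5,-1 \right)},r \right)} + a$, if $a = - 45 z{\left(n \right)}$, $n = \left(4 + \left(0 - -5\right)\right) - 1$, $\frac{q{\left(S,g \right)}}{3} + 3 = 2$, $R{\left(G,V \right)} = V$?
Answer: $518$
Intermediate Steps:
$q{\left(S,g \right)} = -3$ ($q{\left(S,g \right)} = -9 + 3 \cdot 2 = -9 + 6 = -3$)
$n = 8$ ($n = \left(4 + \left(0 + 5\right)\right) - 1 = \left(4 + 5\right) - 1 = 9 - 1 = 8$)
$z{\left(I \right)} = -9 - \frac{I}{3}$ ($z{\left(I \right)} = -9 + \frac{I}{-3} = -9 + I \left(- \frac{1}{3}\right) = -9 - \frac{I}{3}$)
$a = 525$ ($a = - 45 \left(-9 - \frac{8}{3}\right) = \left(-45\right) \left(- \frac{35}{3}\right) = 525$)
$B{\left(R{\left(5,-1 \right)},r \right)} + a = -7 + 525 = 518$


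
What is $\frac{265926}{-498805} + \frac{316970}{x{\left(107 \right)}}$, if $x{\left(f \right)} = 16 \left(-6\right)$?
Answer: $- \frac{79065874873}{23942640} \approx -3302.3$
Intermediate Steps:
$x{\left(f \right)} = -96$
$\frac{265926}{-498805} + \frac{316970}{x{\left(107 \right)}} = \frac{265926}{-498805} + \frac{316970}{-96} = 265926 \left(- \frac{1}{498805}\right) + 316970 \left(- \frac{1}{96}\right) = - \frac{265926}{498805} - \frac{158485}{48} = - \frac{79065874873}{23942640}$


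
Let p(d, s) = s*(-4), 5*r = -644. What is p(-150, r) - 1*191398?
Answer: -954414/5 ≈ -1.9088e+5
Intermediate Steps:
r = -644/5 (r = (⅕)*(-644) = -644/5 ≈ -128.80)
p(d, s) = -4*s
p(-150, r) - 1*191398 = -4*(-644/5) - 1*191398 = 2576/5 - 191398 = -954414/5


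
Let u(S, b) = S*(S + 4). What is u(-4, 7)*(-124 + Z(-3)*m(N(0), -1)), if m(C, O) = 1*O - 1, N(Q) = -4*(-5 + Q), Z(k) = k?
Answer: 0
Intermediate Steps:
N(Q) = 20 - 4*Q
u(S, b) = S*(4 + S)
m(C, O) = -1 + O (m(C, O) = O - 1 = -1 + O)
u(-4, 7)*(-124 + Z(-3)*m(N(0), -1)) = (-4*(4 - 4))*(-124 - 3*(-1 - 1)) = (-4*0)*(-124 - 3*(-2)) = 0*(-124 + 6) = 0*(-118) = 0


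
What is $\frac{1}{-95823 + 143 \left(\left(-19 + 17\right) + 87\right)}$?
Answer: $- \frac{1}{83668} \approx -1.1952 \cdot 10^{-5}$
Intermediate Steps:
$\frac{1}{-95823 + 143 \left(\left(-19 + 17\right) + 87\right)} = \frac{1}{-95823 + 143 \left(-2 + 87\right)} = \frac{1}{-95823 + 143 \cdot 85} = \frac{1}{-95823 + 12155} = \frac{1}{-83668} = - \frac{1}{83668}$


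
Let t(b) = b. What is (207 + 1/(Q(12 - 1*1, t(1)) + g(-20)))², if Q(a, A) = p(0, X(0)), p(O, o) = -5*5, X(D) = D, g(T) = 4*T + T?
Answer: 669463876/15625 ≈ 42846.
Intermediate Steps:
g(T) = 5*T
p(O, o) = -25
Q(a, A) = -25
(207 + 1/(Q(12 - 1*1, t(1)) + g(-20)))² = (207 + 1/(-25 + 5*(-20)))² = (207 + 1/(-25 - 100))² = (207 + 1/(-125))² = (207 - 1/125)² = (25874/125)² = 669463876/15625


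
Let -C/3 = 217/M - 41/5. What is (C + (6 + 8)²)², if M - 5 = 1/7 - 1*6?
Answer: 96059601/100 ≈ 9.6060e+5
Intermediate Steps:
M = -6/7 (M = 5 + (1/7 - 1*6) = 5 + (⅐ - 6) = 5 - 41/7 = -6/7 ≈ -0.85714)
C = 7841/10 (C = -3*(217/(-6/7) - 41/5) = -3*(217*(-7/6) - 41*⅕) = -3*(-1519/6 - 41/5) = -3*(-7841/30) = 7841/10 ≈ 784.10)
(C + (6 + 8)²)² = (7841/10 + (6 + 8)²)² = (7841/10 + 14²)² = (7841/10 + 196)² = (9801/10)² = 96059601/100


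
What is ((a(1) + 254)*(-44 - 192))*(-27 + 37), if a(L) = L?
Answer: -601800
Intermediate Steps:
((a(1) + 254)*(-44 - 192))*(-27 + 37) = ((1 + 254)*(-44 - 192))*(-27 + 37) = (255*(-236))*10 = -60180*10 = -601800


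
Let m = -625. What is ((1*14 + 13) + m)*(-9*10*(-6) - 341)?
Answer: -119002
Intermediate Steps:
((1*14 + 13) + m)*(-9*10*(-6) - 341) = ((1*14 + 13) - 625)*(-9*10*(-6) - 341) = ((14 + 13) - 625)*(-90*(-6) - 341) = (27 - 625)*(540 - 341) = -598*199 = -119002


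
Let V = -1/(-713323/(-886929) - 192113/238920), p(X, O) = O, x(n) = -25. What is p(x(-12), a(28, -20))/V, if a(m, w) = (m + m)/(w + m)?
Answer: -85260427/70635025560 ≈ -0.0012071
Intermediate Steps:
a(m, w) = 2*m/(m + w) (a(m, w) = (2*m)/(m + w) = 2*m/(m + w))
V = -70635025560/12180061 (V = -1/(-713323*(-1/886929) - 192113*1/238920) = -1/(713323/886929 - 192113/238920) = -1/12180061/70635025560 = -1*70635025560/12180061 = -70635025560/12180061 ≈ -5799.2)
p(x(-12), a(28, -20))/V = (2*28/(28 - 20))/(-70635025560/12180061) = (2*28/8)*(-12180061/70635025560) = (2*28*(⅛))*(-12180061/70635025560) = 7*(-12180061/70635025560) = -85260427/70635025560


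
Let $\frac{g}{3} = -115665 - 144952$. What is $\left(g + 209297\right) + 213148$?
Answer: $-359406$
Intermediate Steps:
$g = -781851$ ($g = 3 \left(-115665 - 144952\right) = 3 \left(-260617\right) = -781851$)
$\left(g + 209297\right) + 213148 = \left(-781851 + 209297\right) + 213148 = -572554 + 213148 = -359406$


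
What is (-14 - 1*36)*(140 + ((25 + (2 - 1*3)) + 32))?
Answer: -9800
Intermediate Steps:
(-14 - 1*36)*(140 + ((25 + (2 - 1*3)) + 32)) = (-14 - 36)*(140 + ((25 + (2 - 3)) + 32)) = -50*(140 + ((25 - 1) + 32)) = -50*(140 + (24 + 32)) = -50*(140 + 56) = -50*196 = -9800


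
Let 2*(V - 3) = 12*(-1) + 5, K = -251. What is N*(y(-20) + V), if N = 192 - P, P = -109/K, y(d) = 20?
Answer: 1875237/502 ≈ 3735.5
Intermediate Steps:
P = 109/251 (P = -109/(-251) = -109*(-1/251) = 109/251 ≈ 0.43426)
V = -½ (V = 3 + (12*(-1) + 5)/2 = 3 + (-12 + 5)/2 = 3 + (½)*(-7) = 3 - 7/2 = -½ ≈ -0.50000)
N = 48083/251 (N = 192 - 1*109/251 = 192 - 109/251 = 48083/251 ≈ 191.57)
N*(y(-20) + V) = 48083*(20 - ½)/251 = (48083/251)*(39/2) = 1875237/502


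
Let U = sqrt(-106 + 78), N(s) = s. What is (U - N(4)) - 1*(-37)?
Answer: 33 + 2*I*sqrt(7) ≈ 33.0 + 5.2915*I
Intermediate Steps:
U = 2*I*sqrt(7) (U = sqrt(-28) = 2*I*sqrt(7) ≈ 5.2915*I)
(U - N(4)) - 1*(-37) = (2*I*sqrt(7) - 1*4) - 1*(-37) = (2*I*sqrt(7) - 4) + 37 = (-4 + 2*I*sqrt(7)) + 37 = 33 + 2*I*sqrt(7)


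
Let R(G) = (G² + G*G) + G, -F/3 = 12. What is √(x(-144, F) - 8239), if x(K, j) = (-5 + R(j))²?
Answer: √6499362 ≈ 2549.4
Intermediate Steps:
F = -36 (F = -3*12 = -36)
R(G) = G + 2*G² (R(G) = (G² + G²) + G = 2*G² + G = G + 2*G²)
x(K, j) = (-5 + j*(1 + 2*j))²
√(x(-144, F) - 8239) = √((-5 - 36*(1 + 2*(-36)))² - 8239) = √((-5 - 36*(1 - 72))² - 8239) = √((-5 - 36*(-71))² - 8239) = √((-5 + 2556)² - 8239) = √(2551² - 8239) = √(6507601 - 8239) = √6499362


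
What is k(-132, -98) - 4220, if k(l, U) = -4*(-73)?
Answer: -3928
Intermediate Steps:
k(l, U) = 292
k(-132, -98) - 4220 = 292 - 4220 = -3928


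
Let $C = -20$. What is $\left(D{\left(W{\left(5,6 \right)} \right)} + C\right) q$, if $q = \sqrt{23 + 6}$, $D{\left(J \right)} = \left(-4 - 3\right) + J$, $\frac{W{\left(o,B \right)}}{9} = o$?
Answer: $18 \sqrt{29} \approx 96.933$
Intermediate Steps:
$W{\left(o,B \right)} = 9 o$
$D{\left(J \right)} = -7 + J$
$q = \sqrt{29} \approx 5.3852$
$\left(D{\left(W{\left(5,6 \right)} \right)} + C\right) q = \left(\left(-7 + 9 \cdot 5\right) - 20\right) \sqrt{29} = \left(\left(-7 + 45\right) - 20\right) \sqrt{29} = \left(38 - 20\right) \sqrt{29} = 18 \sqrt{29}$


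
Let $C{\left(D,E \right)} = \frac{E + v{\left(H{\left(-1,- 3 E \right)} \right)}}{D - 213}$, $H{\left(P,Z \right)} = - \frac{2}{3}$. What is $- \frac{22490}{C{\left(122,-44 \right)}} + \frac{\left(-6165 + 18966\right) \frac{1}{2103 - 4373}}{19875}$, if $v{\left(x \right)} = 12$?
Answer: $- \frac{7694538874761}{120310000} \approx -63956.0$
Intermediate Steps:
$H{\left(P,Z \right)} = - \frac{2}{3}$ ($H{\left(P,Z \right)} = \left(-2\right) \frac{1}{3} = - \frac{2}{3}$)
$C{\left(D,E \right)} = \frac{12 + E}{-213 + D}$ ($C{\left(D,E \right)} = \frac{E + 12}{D - 213} = \frac{12 + E}{-213 + D}$)
$- \frac{22490}{C{\left(122,-44 \right)}} + \frac{\left(-6165 + 18966\right) \frac{1}{2103 - 4373}}{19875} = - \frac{22490}{\frac{1}{-213 + 122} \left(12 - 44\right)} + \frac{\left(-6165 + 18966\right) \frac{1}{2103 - 4373}}{19875} = - \frac{22490}{\frac{1}{-91} \left(-32\right)} + \frac{12801}{-2270} \cdot \frac{1}{19875} = - \frac{22490}{\left(- \frac{1}{91}\right) \left(-32\right)} + 12801 \left(- \frac{1}{2270}\right) \frac{1}{19875} = - \frac{22490}{\frac{32}{91}} - \frac{4267}{15038750} = \left(-22490\right) \frac{91}{32} - \frac{4267}{15038750} = - \frac{1023295}{16} - \frac{4267}{15038750} = - \frac{7694538874761}{120310000}$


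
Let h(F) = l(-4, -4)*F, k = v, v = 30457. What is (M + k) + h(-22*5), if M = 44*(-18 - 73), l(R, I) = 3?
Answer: 26123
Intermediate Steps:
M = -4004 (M = 44*(-91) = -4004)
k = 30457
h(F) = 3*F
(M + k) + h(-22*5) = (-4004 + 30457) + 3*(-22*5) = 26453 + 3*(-110) = 26453 - 330 = 26123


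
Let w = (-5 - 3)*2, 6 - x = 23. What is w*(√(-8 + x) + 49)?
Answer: -784 - 80*I ≈ -784.0 - 80.0*I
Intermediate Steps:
x = -17 (x = 6 - 1*23 = 6 - 23 = -17)
w = -16 (w = -8*2 = -16)
w*(√(-8 + x) + 49) = -16*(√(-8 - 17) + 49) = -16*(√(-25) + 49) = -16*(5*I + 49) = -16*(49 + 5*I) = -784 - 80*I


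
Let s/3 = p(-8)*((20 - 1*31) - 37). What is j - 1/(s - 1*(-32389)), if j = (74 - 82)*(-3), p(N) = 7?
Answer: 753143/31381 ≈ 24.000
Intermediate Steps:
j = 24 (j = -8*(-3) = 24)
s = -1008 (s = 3*(7*((20 - 1*31) - 37)) = 3*(7*((20 - 31) - 37)) = 3*(7*(-11 - 37)) = 3*(7*(-48)) = 3*(-336) = -1008)
j - 1/(s - 1*(-32389)) = 24 - 1/(-1008 - 1*(-32389)) = 24 - 1/(-1008 + 32389) = 24 - 1/31381 = 753143/31381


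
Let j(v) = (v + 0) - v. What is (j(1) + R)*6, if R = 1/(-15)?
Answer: -2/5 ≈ -0.40000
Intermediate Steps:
j(v) = 0 (j(v) = v - v = 0)
R = -1/15 ≈ -0.066667
(j(1) + R)*6 = (0 - 1/15)*6 = -1/15*6 = -2/5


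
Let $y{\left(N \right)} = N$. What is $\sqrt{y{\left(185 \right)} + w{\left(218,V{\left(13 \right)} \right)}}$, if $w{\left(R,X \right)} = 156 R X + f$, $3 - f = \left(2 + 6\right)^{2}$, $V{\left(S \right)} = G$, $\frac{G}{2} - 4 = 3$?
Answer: $2 \sqrt{119059} \approx 690.1$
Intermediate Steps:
$G = 14$ ($G = 8 + 2 \cdot 3 = 8 + 6 = 14$)
$V{\left(S \right)} = 14$
$f = -61$ ($f = 3 - \left(2 + 6\right)^{2} = 3 - 8^{2} = 3 - 64 = -61$)
$w{\left(R,X \right)} = -61 + 156 R X$ ($w{\left(R,X \right)} = 156 R X - 61 = -61 + 156 R X$)
$\sqrt{y{\left(185 \right)} + w{\left(218,V{\left(13 \right)} \right)}} = \sqrt{185 - \left(61 - 476112\right)} = \sqrt{185 + \left(-61 + 476112\right)} = \sqrt{185 + 476051} = \sqrt{476236} = 2 \sqrt{119059}$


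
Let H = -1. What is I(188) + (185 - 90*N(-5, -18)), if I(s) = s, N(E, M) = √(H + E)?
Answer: 373 - 90*I*√6 ≈ 373.0 - 220.45*I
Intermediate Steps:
N(E, M) = √(-1 + E)
I(188) + (185 - 90*N(-5, -18)) = 188 + (185 - 90*√(-1 - 5)) = 188 + (185 - 90*I*√6) = 373 - 90*I*√6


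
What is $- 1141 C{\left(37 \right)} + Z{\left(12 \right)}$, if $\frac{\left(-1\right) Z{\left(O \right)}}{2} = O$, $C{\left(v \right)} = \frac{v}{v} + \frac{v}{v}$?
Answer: $-2306$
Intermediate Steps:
$C{\left(v \right)} = 2$ ($C{\left(v \right)} = 1 + 1 = 2$)
$Z{\left(O \right)} = - 2 O$
$- 1141 C{\left(37 \right)} + Z{\left(12 \right)} = \left(-1141\right) 2 - 24 = -2282 - 24 = -2306$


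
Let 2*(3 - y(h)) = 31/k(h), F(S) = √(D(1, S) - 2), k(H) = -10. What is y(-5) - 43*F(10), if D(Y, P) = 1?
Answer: 91/20 - 43*I ≈ 4.55 - 43.0*I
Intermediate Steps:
F(S) = I (F(S) = √(1 - 2) = √(-1) = I)
y(h) = 91/20 (y(h) = 3 - 31/(2*(-10)) = 3 - 31*(-1)/(2*10) = 3 - ½*(-31/10) = 3 + 31/20 = 91/20)
y(-5) - 43*F(10) = 91/20 - 43*I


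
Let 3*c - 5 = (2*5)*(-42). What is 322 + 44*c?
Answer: -17294/3 ≈ -5764.7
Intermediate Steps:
c = -415/3 (c = 5/3 + ((2*5)*(-42))/3 = 5/3 + (10*(-42))/3 = 5/3 + (⅓)*(-420) = 5/3 - 140 = -415/3 ≈ -138.33)
322 + 44*c = 322 + 44*(-415/3) = 322 - 18260/3 = -17294/3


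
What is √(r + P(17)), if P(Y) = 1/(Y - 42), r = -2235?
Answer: 2*I*√13969/5 ≈ 47.276*I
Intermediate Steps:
P(Y) = 1/(-42 + Y)
√(r + P(17)) = √(-2235 + 1/(-42 + 17)) = √(-2235 + 1/(-25)) = √(-2235 - 1/25) = √(-55876/25) = 2*I*√13969/5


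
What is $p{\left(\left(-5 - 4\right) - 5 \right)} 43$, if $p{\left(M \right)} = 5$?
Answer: $215$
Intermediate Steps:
$p{\left(\left(-5 - 4\right) - 5 \right)} 43 = 5 \cdot 43 = 215$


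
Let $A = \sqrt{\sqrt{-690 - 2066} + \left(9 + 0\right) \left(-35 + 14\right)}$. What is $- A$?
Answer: $- \sqrt{-189 + 2 i \sqrt{689}} \approx -1.8915 - 13.877 i$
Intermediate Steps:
$A = \sqrt{-189 + 2 i \sqrt{689}}$ ($A = \sqrt{\sqrt{-2756} + 9 \left(-21\right)} = \sqrt{2 i \sqrt{689} - 189} = \sqrt{-189 + 2 i \sqrt{689}} \approx 1.8915 + 13.877 i$)
$- A = - \sqrt{-189 + 2 i \sqrt{689}}$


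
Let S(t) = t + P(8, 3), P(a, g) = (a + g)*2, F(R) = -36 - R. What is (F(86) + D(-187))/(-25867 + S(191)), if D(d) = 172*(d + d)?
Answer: 32225/12827 ≈ 2.5123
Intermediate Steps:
P(a, g) = 2*a + 2*g
D(d) = 344*d (D(d) = 172*(2*d) = 344*d)
S(t) = 22 + t (S(t) = t + (2*8 + 2*3) = t + (16 + 6) = t + 22 = 22 + t)
(F(86) + D(-187))/(-25867 + S(191)) = ((-36 - 1*86) + 344*(-187))/(-25867 + (22 + 191)) = ((-36 - 86) - 64328)/(-25867 + 213) = (-122 - 64328)/(-25654) = -64450*(-1/25654) = 32225/12827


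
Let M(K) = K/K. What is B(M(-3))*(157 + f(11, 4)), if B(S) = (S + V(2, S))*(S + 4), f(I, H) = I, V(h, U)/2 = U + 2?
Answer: 5880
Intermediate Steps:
V(h, U) = 4 + 2*U (V(h, U) = 2*(U + 2) = 2*(2 + U) = 4 + 2*U)
M(K) = 1
B(S) = (4 + S)*(4 + 3*S) (B(S) = (S + (4 + 2*S))*(S + 4) = (4 + 3*S)*(4 + S) = (4 + S)*(4 + 3*S))
B(M(-3))*(157 + f(11, 4)) = (16 + 3*1² + 16*1)*(157 + 11) = (16 + 3*1 + 16)*168 = (16 + 3 + 16)*168 = 35*168 = 5880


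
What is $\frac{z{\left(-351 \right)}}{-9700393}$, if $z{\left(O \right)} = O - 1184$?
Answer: $\frac{1535}{9700393} \approx 0.00015824$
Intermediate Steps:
$z{\left(O \right)} = -1184 + O$ ($z{\left(O \right)} = O - 1184 = -1184 + O$)
$\frac{z{\left(-351 \right)}}{-9700393} = \frac{-1184 - 351}{-9700393} = \left(-1535\right) \left(- \frac{1}{9700393}\right) = \frac{1535}{9700393}$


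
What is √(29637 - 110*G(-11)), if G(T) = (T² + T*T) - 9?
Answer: √4007 ≈ 63.301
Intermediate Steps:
G(T) = -9 + 2*T² (G(T) = (T² + T²) - 9 = 2*T² - 9 = -9 + 2*T²)
√(29637 - 110*G(-11)) = √(29637 - 110*(-9 + 2*(-11)²)) = √(29637 - 110*(-9 + 2*121)) = √(29637 - 110*(-9 + 242)) = √(29637 - 110*233) = √(29637 - 25630) = √4007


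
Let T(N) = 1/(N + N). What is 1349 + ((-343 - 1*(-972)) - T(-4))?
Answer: 15825/8 ≈ 1978.1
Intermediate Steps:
T(N) = 1/(2*N)
1349 + ((-343 - 1*(-972)) - T(-4)) = 1349 + ((-343 - 1*(-972)) - 1/(2*(-4))) = 1349 + ((-343 + 972) - (-1)/(2*4)) = 1349 + (629 - 1*(-1/8)) = 1349 + (629 + 1/8) = 1349 + 5033/8 = 15825/8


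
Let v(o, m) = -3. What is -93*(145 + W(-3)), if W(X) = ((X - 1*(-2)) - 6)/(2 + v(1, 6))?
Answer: -14136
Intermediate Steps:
W(X) = 4 - X (W(X) = ((X - 1*(-2)) - 6)/(2 - 3) = ((X + 2) - 6)/(-1) = ((2 + X) - 6)*(-1) = (-4 + X)*(-1) = 4 - X)
-93*(145 + W(-3)) = -93*(145 + (4 - 1*(-3))) = -93*(145 + (4 + 3)) = -93*(145 + 7) = -93*152 = -14136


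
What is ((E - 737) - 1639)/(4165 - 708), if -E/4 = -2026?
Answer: 5728/3457 ≈ 1.6569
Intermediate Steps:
E = 8104 (E = -4*(-2026) = 8104)
((E - 737) - 1639)/(4165 - 708) = ((8104 - 737) - 1639)/(4165 - 708) = (7367 - 1639)/3457 = 5728*(1/3457) = 5728/3457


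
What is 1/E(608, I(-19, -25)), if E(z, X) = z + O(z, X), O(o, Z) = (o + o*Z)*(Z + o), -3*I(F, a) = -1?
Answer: 9/4443872 ≈ 2.0253e-6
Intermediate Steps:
I(F, a) = ⅓ (I(F, a) = -⅓*(-1) = ⅓)
O(o, Z) = (Z + o)*(o + Z*o) (O(o, Z) = (o + Z*o)*(Z + o) = (Z + o)*(o + Z*o))
E(z, X) = z + z*(X + z + X² + X*z)
1/E(608, I(-19, -25)) = 1/(608*(1 + ⅓ + 608 + (⅓)² + (⅓)*608)) = 1/(608*(1 + ⅓ + 608 + ⅑ + 608/3)) = 1/(608*(7309/9)) = 1/(4443872/9) = 9/4443872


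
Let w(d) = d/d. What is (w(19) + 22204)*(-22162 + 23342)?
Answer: 26201900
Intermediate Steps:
w(d) = 1
(w(19) + 22204)*(-22162 + 23342) = (1 + 22204)*(-22162 + 23342) = 22205*1180 = 26201900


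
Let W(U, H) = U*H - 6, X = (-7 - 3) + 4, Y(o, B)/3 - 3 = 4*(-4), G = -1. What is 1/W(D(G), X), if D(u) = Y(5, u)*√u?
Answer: -1/9132 - 13*I/3044 ≈ -0.00010951 - 0.0042707*I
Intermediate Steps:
Y(o, B) = -39 (Y(o, B) = 9 + 3*(4*(-4)) = 9 + 3*(-16) = 9 - 48 = -39)
D(u) = -39*√u
X = -6 (X = -10 + 4 = -6)
W(U, H) = -6 + H*U (W(U, H) = H*U - 6 = -6 + H*U)
1/W(D(G), X) = 1/(-6 - (-234)*√(-1)) = 1/(-6 - (-234)*I) = 1/(-6 + 234*I) = (-6 - 234*I)/54792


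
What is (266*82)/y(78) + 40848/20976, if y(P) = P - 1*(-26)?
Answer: 104569/494 ≈ 211.68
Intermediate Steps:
y(P) = 26 + P (y(P) = P + 26 = 26 + P)
(266*82)/y(78) + 40848/20976 = (266*82)/(26 + 78) + 40848/20976 = 21812/104 + 40848*(1/20976) = 21812*(1/104) + 37/19 = 5453/26 + 37/19 = 104569/494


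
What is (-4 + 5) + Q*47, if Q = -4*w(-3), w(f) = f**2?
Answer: -1691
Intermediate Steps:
Q = -36 (Q = -4*(-3)**2 = -4*9 = -36)
(-4 + 5) + Q*47 = (-4 + 5) - 36*47 = 1 - 1692 = -1691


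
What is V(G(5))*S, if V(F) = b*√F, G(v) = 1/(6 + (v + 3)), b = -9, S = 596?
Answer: -2682*√14/7 ≈ -1433.6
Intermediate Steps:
G(v) = 1/(9 + v) (G(v) = 1/(6 + (3 + v)) = 1/(9 + v))
V(F) = -9*√F
V(G(5))*S = -9/√(9 + 5)*596 = -9*√14/14*596 = -2682*√14/7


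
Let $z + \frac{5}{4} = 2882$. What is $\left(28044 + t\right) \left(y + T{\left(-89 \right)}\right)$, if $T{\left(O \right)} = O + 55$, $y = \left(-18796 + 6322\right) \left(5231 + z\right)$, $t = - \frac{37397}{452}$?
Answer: $- \frac{2557676789121437}{904} \approx -2.8293 \cdot 10^{12}$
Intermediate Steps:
$z = \frac{11523}{4}$ ($z = - \frac{5}{4} + 2882 = \frac{11523}{4} \approx 2880.8$)
$t = - \frac{37397}{452}$ ($t = \left(-37397\right) \frac{1}{452} = - \frac{37397}{452} \approx -82.737$)
$y = - \frac{202371939}{2}$ ($y = \left(-18796 + 6322\right) \left(5231 + \frac{11523}{4}\right) = \left(-12474\right) \frac{32447}{4} = - \frac{202371939}{2} \approx -1.0119 \cdot 10^{8}$)
$T{\left(O \right)} = 55 + O$
$\left(28044 + t\right) \left(y + T{\left(-89 \right)}\right) = \left(28044 - \frac{37397}{452}\right) \left(- \frac{202371939}{2} + \left(55 - 89\right)\right) = \frac{12638491 \left(- \frac{202371939}{2} - 34\right)}{452} = \frac{12638491}{452} \left(- \frac{202372007}{2}\right) = - \frac{2557676789121437}{904}$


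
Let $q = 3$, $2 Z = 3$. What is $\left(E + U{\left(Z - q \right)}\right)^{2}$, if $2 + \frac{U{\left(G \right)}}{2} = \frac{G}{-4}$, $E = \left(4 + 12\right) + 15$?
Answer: $\frac{12321}{16} \approx 770.06$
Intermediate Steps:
$Z = \frac{3}{2}$ ($Z = \frac{1}{2} \cdot 3 = \frac{3}{2} \approx 1.5$)
$E = 31$ ($E = 16 + 15 = 31$)
$U{\left(G \right)} = -4 - \frac{G}{2}$ ($U{\left(G \right)} = -4 + 2 \frac{G}{-4} = -4 + 2 G \left(- \frac{1}{4}\right) = -4 + 2 \left(- \frac{G}{4}\right) = -4 - \frac{G}{2}$)
$\left(E + U{\left(Z - q \right)}\right)^{2} = \left(31 - \left(4 + \frac{\frac{3}{2} - 3}{2}\right)\right)^{2} = \left(31 - \frac{13}{4}\right)^{2} = \left(\frac{111}{4}\right)^{2} = \frac{12321}{16}$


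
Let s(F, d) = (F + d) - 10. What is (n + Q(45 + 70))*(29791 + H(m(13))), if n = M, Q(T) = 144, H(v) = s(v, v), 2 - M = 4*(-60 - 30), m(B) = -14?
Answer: 15055018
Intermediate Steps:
s(F, d) = -10 + F + d
M = 362 (M = 2 - 4*(-60 - 30) = 2 - 4*(-90) = 2 - 1*(-360) = 2 + 360 = 362)
H(v) = -10 + 2*v (H(v) = -10 + v + v = -10 + 2*v)
n = 362
(n + Q(45 + 70))*(29791 + H(m(13))) = (362 + 144)*(29791 + (-10 + 2*(-14))) = 506*(29791 + (-10 - 28)) = 506*(29791 - 38) = 506*29753 = 15055018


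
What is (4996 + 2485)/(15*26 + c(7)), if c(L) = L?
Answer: 7481/397 ≈ 18.844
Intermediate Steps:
(4996 + 2485)/(15*26 + c(7)) = (4996 + 2485)/(15*26 + 7) = 7481/(390 + 7) = 7481/397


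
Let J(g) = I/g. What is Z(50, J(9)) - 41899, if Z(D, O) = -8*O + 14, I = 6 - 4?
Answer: -376981/9 ≈ -41887.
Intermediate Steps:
I = 2
J(g) = 2/g
Z(D, O) = 14 - 8*O
Z(50, J(9)) - 41899 = (14 - 16/9) - 41899 = 110/9 - 41899 = -376981/9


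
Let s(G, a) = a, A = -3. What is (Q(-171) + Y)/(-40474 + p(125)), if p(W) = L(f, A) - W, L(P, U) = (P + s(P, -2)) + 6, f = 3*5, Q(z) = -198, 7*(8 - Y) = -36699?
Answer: -35369/284060 ≈ -0.12451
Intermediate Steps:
Y = 36755/7 (Y = 8 - ⅐*(-36699) = 8 + 36699/7 = 36755/7 ≈ 5250.7)
f = 15
L(P, U) = 4 + P (L(P, U) = (P - 2) + 6 = (-2 + P) + 6 = 4 + P)
p(W) = 19 - W (p(W) = (4 + 15) - W = 19 - W)
(Q(-171) + Y)/(-40474 + p(125)) = (-198 + 36755/7)/(-40474 + (19 - 1*125)) = 35369/(7*(-40474 + (19 - 125))) = 35369/(7*(-40474 - 106)) = (35369/7)/(-40580) = (35369/7)*(-1/40580) = -35369/284060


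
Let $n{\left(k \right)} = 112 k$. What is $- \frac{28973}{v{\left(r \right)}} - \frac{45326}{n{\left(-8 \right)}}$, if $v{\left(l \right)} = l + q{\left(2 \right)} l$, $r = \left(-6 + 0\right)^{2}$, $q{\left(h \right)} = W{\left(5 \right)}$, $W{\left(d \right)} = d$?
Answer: $- \frac{1010587}{12096} \approx -83.547$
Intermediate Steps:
$q{\left(h \right)} = 5$
$r = 36$ ($r = \left(-6\right)^{2} = 36$)
$v{\left(l \right)} = 6 l$ ($v{\left(l \right)} = l + 5 l = 6 l$)
$- \frac{28973}{v{\left(r \right)}} - \frac{45326}{n{\left(-8 \right)}} = - \frac{28973}{6 \cdot 36} - \frac{45326}{112 \left(-8\right)} = - \frac{28973}{216} - \frac{45326}{-896} = \left(-28973\right) \frac{1}{216} - - \frac{22663}{448} = - \frac{28973}{216} + \frac{22663}{448} = - \frac{1010587}{12096}$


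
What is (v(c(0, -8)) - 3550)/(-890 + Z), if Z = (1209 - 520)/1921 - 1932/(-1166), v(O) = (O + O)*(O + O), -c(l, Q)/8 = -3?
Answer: 199349854/142070271 ≈ 1.4032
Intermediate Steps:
c(l, Q) = 24 (c(l, Q) = -8*(-3) = 24)
v(O) = 4*O² (v(O) = (2*O)*(2*O) = 4*O²)
Z = 2257373/1119943 (Z = 689*(1/1921) - 1932*(-1/1166) = 689/1921 + 966/583 = 2257373/1119943 ≈ 2.0156)
(v(c(0, -8)) - 3550)/(-890 + Z) = (4*24² - 3550)/(-890 + 2257373/1119943) = (4*576 - 3550)/(-994491897/1119943) = (2304 - 3550)*(-1119943/994491897) = -1246*(-1119943/994491897) = 199349854/142070271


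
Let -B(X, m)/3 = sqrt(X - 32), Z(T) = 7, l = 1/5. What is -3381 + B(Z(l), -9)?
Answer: -3381 - 15*I ≈ -3381.0 - 15.0*I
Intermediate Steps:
l = 1/5 ≈ 0.20000
B(X, m) = -3*sqrt(-32 + X) (B(X, m) = -3*sqrt(X - 32) = -3*sqrt(-32 + X))
-3381 + B(Z(l), -9) = -3381 - 3*sqrt(-32 + 7) = -3381 - 15*I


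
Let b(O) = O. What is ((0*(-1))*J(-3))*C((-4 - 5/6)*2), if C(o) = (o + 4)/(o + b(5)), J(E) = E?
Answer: 0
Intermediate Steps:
C(o) = (4 + o)/(5 + o) (C(o) = (o + 4)/(o + 5) = (4 + o)/(5 + o))
((0*(-1))*J(-3))*C((-4 - 5/6)*2) = ((0*(-1))*(-3))*((4 + (-4 - 5/6)*2)/(5 + (-4 - 5/6)*2)) = (0*(-3))*((4 + (-4 - 5*⅙)*2)/(5 + (-4 - 5*⅙)*2)) = 0*((4 + (-4 - ⅚)*2)/(5 + (-4 - ⅚)*2)) = 0*((4 - 29/6*2)/(5 - 29/6*2)) = 0*((4 - 29/3)/(5 - 29/3)) = 0*(-17/3/(-14/3)) = 0*(-3/14*(-17/3)) = 0*(17/14) = 0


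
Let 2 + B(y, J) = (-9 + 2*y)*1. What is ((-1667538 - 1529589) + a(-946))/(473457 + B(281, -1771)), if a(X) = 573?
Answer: -1598277/237004 ≈ -6.7437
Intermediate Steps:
B(y, J) = -11 + 2*y (B(y, J) = -2 + (-9 + 2*y)*1 = -2 + (-9 + 2*y) = -11 + 2*y)
((-1667538 - 1529589) + a(-946))/(473457 + B(281, -1771)) = ((-1667538 - 1529589) + 573)/(473457 + (-11 + 2*281)) = (-3197127 + 573)/(473457 + (-11 + 562)) = -3196554/(473457 + 551) = -3196554/474008 = -3196554*1/474008 = -1598277/237004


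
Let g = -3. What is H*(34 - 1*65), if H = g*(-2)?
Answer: -186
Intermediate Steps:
H = 6 (H = -3*(-2) = 6)
H*(34 - 1*65) = 6*(34 - 1*65) = 6*(34 - 65) = 6*(-31) = -186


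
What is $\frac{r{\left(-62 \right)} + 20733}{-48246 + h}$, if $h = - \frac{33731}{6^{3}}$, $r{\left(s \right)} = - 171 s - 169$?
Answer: $- \frac{6731856}{10454867} \approx -0.6439$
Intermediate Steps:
$r{\left(s \right)} = -169 - 171 s$
$h = - \frac{33731}{216} \approx -156.16$
$\frac{r{\left(-62 \right)} + 20733}{-48246 + h} = \frac{\left(-169 - -10602\right) + 20733}{-48246 - \frac{33731}{216}} = \frac{\left(-169 + 10602\right) + 20733}{- \frac{10454867}{216}} = \left(10433 + 20733\right) \left(- \frac{216}{10454867}\right) = 31166 \left(- \frac{216}{10454867}\right) = - \frac{6731856}{10454867}$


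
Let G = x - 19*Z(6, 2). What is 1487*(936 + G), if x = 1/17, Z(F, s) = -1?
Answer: 24142932/17 ≈ 1.4202e+6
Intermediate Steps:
x = 1/17 ≈ 0.058824
G = 324/17 (G = 1/17 - 19*(-1) = 1/17 + 19 = 324/17 ≈ 19.059)
1487*(936 + G) = 1487*(936 + 324/17) = 1487*(16236/17) = 24142932/17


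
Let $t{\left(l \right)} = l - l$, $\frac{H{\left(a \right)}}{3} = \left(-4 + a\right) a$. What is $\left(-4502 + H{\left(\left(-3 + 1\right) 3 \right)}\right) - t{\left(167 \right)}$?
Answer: $-4322$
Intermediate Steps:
$H{\left(a \right)} = 3 a \left(-4 + a\right)$ ($H{\left(a \right)} = 3 \left(-4 + a\right) a = 3 a \left(-4 + a\right)$)
$t{\left(l \right)} = 0$
$\left(-4502 + H{\left(\left(-3 + 1\right) 3 \right)}\right) - t{\left(167 \right)} = \left(-4502 + 3 \left(-3 + 1\right) 3 \left(-4 + \left(-3 + 1\right) 3\right)\right) - 0 = \left(-4502 + 3 \left(\left(-2\right) 3\right) \left(-4 - 6\right)\right) + 0 = \left(-4502 + 3 \left(-6\right) \left(-4 - 6\right)\right) + 0 = \left(-4502 + 3 \left(-6\right) \left(-10\right)\right) + 0 = \left(-4502 + 180\right) + 0 = -4322 + 0 = -4322$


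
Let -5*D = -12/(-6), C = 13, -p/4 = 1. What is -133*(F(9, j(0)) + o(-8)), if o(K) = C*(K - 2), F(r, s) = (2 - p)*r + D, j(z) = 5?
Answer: 50806/5 ≈ 10161.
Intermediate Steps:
p = -4 (p = -4*1 = -4)
D = -2/5 (D = -(-12)/(5*(-6)) = -(-12)*(-1)/(5*6) = -1/5*2 = -2/5 ≈ -0.40000)
F(r, s) = -2/5 + 6*r (F(r, s) = (2 - 1*(-4))*r - 2/5 = (2 + 4)*r - 2/5 = 6*r - 2/5 = -2/5 + 6*r)
o(K) = -26 + 13*K (o(K) = 13*(K - 2) = 13*(-2 + K) = -26 + 13*K)
-133*(F(9, j(0)) + o(-8)) = -133*((-2/5 + 6*9) + (-26 + 13*(-8))) = -133*((-2/5 + 54) + (-26 - 104)) = -133*(268/5 - 130) = -133*(-382/5) = 50806/5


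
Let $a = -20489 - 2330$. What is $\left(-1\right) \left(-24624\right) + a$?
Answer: $1805$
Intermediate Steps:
$a = -22819$
$\left(-1\right) \left(-24624\right) + a = \left(-1\right) \left(-24624\right) - 22819 = 24624 - 22819 = 1805$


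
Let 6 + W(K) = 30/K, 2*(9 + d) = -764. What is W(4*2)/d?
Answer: 9/1564 ≈ 0.0057545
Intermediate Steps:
d = -391 (d = -9 + (½)*(-764) = -9 - 382 = -391)
W(K) = -6 + 30/K
W(4*2)/d = (-6 + 30/((4*2)))/(-391) = (-6 + 30/8)*(-1/391) = (-6 + 30*(⅛))*(-1/391) = (-6 + 15/4)*(-1/391) = -9/4*(-1/391) = 9/1564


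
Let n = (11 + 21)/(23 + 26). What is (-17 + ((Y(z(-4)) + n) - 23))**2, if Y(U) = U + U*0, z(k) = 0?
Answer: 3717184/2401 ≈ 1548.2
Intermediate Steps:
n = 32/49 ≈ 0.65306
Y(U) = U (Y(U) = U + 0 = U)
(-17 + ((Y(z(-4)) + n) - 23))**2 = (-17 + ((0 + 32/49) - 23))**2 = (-17 + (32/49 - 23))**2 = (-17 - 1095/49)**2 = (-1928/49)**2 = 3717184/2401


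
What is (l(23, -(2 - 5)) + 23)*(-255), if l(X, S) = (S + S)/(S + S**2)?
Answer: -11985/2 ≈ -5992.5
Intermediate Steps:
l(X, S) = 2*S/(S + S**2) (l(X, S) = (2*S)/(S + S**2) = 2*S/(S + S**2))
(l(23, -(2 - 5)) + 23)*(-255) = (2/(1 - (2 - 5)) + 23)*(-255) = (2/(1 - 1*(-3)) + 23)*(-255) = (2/(1 + 3) + 23)*(-255) = (2/4 + 23)*(-255) = (2*(1/4) + 23)*(-255) = (1/2 + 23)*(-255) = (47/2)*(-255) = -11985/2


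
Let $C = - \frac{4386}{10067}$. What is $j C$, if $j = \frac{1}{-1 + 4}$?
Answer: $- \frac{1462}{10067} \approx -0.14523$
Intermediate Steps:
$C = - \frac{4386}{10067}$ ($C = \left(-4386\right) \frac{1}{10067} = - \frac{4386}{10067} \approx -0.43568$)
$j = \frac{1}{3} \approx 0.33333$
$j C = \frac{1}{3} \left(- \frac{4386}{10067}\right) = - \frac{1462}{10067}$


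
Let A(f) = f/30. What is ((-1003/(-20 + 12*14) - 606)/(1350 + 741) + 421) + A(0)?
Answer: 130195337/309468 ≈ 420.71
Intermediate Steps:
A(f) = f/30 (A(f) = f*(1/30) = f/30)
((-1003/(-20 + 12*14) - 606)/(1350 + 741) + 421) + A(0) = ((-1003/(-20 + 12*14) - 606)/(1350 + 741) + 421) + (1/30)*0 = ((-1003/(-20 + 168) - 606)/2091 + 421) + 0 = ((-1003/148 - 606)*(1/2091) + 421) + 0 = (-90691/148*1/2091 + 421) + 0 = (-90691/309468 + 421) + 0 = 130195337/309468 + 0 = 130195337/309468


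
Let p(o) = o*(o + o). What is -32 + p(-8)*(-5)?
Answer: -672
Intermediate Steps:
p(o) = 2*o² (p(o) = o*(2*o) = 2*o²)
-32 + p(-8)*(-5) = -32 + (2*(-8)²)*(-5) = -32 + (2*64)*(-5) = -32 + 128*(-5) = -32 - 640 = -672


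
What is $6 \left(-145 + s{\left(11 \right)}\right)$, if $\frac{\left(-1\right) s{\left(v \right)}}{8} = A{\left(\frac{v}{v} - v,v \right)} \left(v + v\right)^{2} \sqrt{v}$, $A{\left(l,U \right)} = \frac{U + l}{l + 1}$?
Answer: $-870 + \frac{7744 \sqrt{11}}{3} \approx 7691.3$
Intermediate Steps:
$A{\left(l,U \right)} = \frac{U + l}{1 + l}$
$s{\left(v \right)} = - \frac{32 v^{\frac{5}{2}}}{2 - v}$ ($s{\left(v \right)} = - 8 \frac{v - \left(v - \frac{v}{v}\right)}{1 - \left(v - \frac{v}{v}\right)} \left(v + v\right)^{2} \sqrt{v} = - 8 \frac{v - \left(-1 + v\right)}{1 - \left(-1 + v\right)} \left(2 v\right)^{2} \sqrt{v} = - 8 \frac{1}{2 - v} 1 \cdot 4 v^{2} \sqrt{v} = - 8 \frac{4 v^{2}}{2 - v} \sqrt{v} = - 8 \frac{4 v^{\frac{5}{2}}}{2 - v} = - \frac{32 v^{\frac{5}{2}}}{2 - v}$)
$6 \left(-145 + s{\left(11 \right)}\right) = 6 \left(-145 + \frac{32 \cdot 11^{\frac{5}{2}}}{-2 + 11}\right) = 6 \left(-145 + \frac{32 \cdot 121 \sqrt{11}}{9}\right) = 6 \left(-145 + 32 \cdot 121 \sqrt{11} \cdot \frac{1}{9}\right) = 6 \left(-145 + \frac{3872 \sqrt{11}}{9}\right) = -870 + \frac{7744 \sqrt{11}}{3}$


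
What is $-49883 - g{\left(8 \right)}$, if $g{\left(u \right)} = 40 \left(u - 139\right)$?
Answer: $-44643$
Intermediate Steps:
$g{\left(u \right)} = -5560 + 40 u$ ($g{\left(u \right)} = 40 \left(-139 + u\right) = -5560 + 40 u$)
$-49883 - g{\left(8 \right)} = -49883 - \left(-5560 + 40 \cdot 8\right) = -49883 - \left(-5560 + 320\right) = -49883 - -5240 = -49883 + 5240 = -44643$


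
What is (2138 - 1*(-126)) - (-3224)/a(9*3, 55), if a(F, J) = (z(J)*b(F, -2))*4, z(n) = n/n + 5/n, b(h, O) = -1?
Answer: 9151/6 ≈ 1525.2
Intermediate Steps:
z(n) = 1 + 5/n
a(F, J) = -4*(5 + J)/J (a(F, J) = (((5 + J)/J)*(-1))*4 = -(5 + J)/J*4 = -4*(5 + J)/J)
(2138 - 1*(-126)) - (-3224)/a(9*3, 55) = (2138 - 1*(-126)) - (-3224)/(-4 - 20/55) = (2138 + 126) - (-3224)/(-4 - 20*1/55) = 2264 - (-3224)/(-4 - 4/11) = 2264 - (-3224)/(-48/11) = 2264 - (-3224)*(-11)/48 = 2264 - 1*4433/6 = 2264 - 4433/6 = 9151/6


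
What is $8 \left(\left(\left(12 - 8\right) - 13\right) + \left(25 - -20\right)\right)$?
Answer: $288$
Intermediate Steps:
$8 \left(\left(\left(12 - 8\right) - 13\right) + \left(25 - -20\right)\right) = 8 \left(\left(4 - 13\right) + \left(25 + 20\right)\right) = 8 \left(-9 + 45\right) = 8 \cdot 36 = 288$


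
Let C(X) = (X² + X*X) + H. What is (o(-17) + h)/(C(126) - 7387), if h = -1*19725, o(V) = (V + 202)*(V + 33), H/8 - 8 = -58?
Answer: -3353/4793 ≈ -0.69956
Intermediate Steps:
H = -400 (H = 64 + 8*(-58) = 64 - 464 = -400)
o(V) = (33 + V)*(202 + V) (o(V) = (202 + V)*(33 + V) = (33 + V)*(202 + V))
h = -19725
C(X) = -400 + 2*X² (C(X) = (X² + X*X) - 400 = (X² + X²) - 400 = 2*X² - 400 = -400 + 2*X²)
(o(-17) + h)/(C(126) - 7387) = ((6666 + (-17)² + 235*(-17)) - 19725)/((-400 + 2*126²) - 7387) = ((6666 + 289 - 3995) - 19725)/((-400 + 2*15876) - 7387) = (2960 - 19725)/((-400 + 31752) - 7387) = -16765/(31352 - 7387) = -16765/23965 = -16765*1/23965 = -3353/4793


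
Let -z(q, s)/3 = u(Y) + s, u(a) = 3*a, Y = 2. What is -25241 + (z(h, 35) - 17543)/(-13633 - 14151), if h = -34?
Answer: -350639139/13892 ≈ -25240.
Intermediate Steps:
z(q, s) = -18 - 3*s (z(q, s) = -3*(3*2 + s) = -3*(6 + s) = -18 - 3*s)
-25241 + (z(h, 35) - 17543)/(-13633 - 14151) = -25241 + ((-18 - 3*35) - 17543)/(-13633 - 14151) = -25241 + ((-18 - 105) - 17543)/(-27784) = -25241 + (-123 - 17543)*(-1/27784) = -25241 - 17666*(-1/27784) = -25241 + 8833/13892 = -350639139/13892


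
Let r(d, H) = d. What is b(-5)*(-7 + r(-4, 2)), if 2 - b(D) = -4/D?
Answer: -66/5 ≈ -13.200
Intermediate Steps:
b(D) = 2 + 4/D (b(D) = 2 - (-4)/D = 2 + 4/D)
b(-5)*(-7 + r(-4, 2)) = (2 + 4/(-5))*(-7 - 4) = (2 + 4*(-⅕))*(-11) = (2 - ⅘)*(-11) = (6/5)*(-11) = -66/5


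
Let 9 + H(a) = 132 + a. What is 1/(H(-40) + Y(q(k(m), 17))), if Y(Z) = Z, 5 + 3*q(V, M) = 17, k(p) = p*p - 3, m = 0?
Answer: 1/87 ≈ 0.011494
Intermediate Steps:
k(p) = -3 + p**2 (k(p) = p**2 - 3 = -3 + p**2)
H(a) = 123 + a (H(a) = -9 + (132 + a) = 123 + a)
q(V, M) = 4 (q(V, M) = -5/3 + (1/3)*17 = -5/3 + 17/3 = 4)
1/(H(-40) + Y(q(k(m), 17))) = 1/((123 - 40) + 4) = 1/(83 + 4) = 1/87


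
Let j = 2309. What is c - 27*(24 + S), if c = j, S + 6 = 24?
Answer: 1175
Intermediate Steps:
S = 18 (S = -6 + 24 = 18)
c = 2309
c - 27*(24 + S) = 2309 - 27*(24 + 18) = 2309 - 27*42 = 2309 - 1134 = 1175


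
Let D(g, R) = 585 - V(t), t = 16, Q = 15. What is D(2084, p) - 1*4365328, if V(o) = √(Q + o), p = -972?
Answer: -4364743 - √31 ≈ -4.3648e+6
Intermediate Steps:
V(o) = √(15 + o)
D(g, R) = 585 - √31 (D(g, R) = 585 - √(15 + 16) = 585 - √31)
D(2084, p) - 1*4365328 = (585 - √31) - 1*4365328 = (585 - √31) - 4365328 = -4364743 - √31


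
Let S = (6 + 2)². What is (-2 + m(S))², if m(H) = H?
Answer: 3844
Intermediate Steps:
S = 64 (S = 8² = 64)
(-2 + m(S))² = (-2 + 64)² = 62² = 3844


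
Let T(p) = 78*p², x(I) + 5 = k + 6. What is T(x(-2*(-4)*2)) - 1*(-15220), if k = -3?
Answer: 15532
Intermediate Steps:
x(I) = -2 (x(I) = -5 + (-3 + 6) = -5 + 3 = -2)
T(x(-2*(-4)*2)) - 1*(-15220) = 78*(-2)² - 1*(-15220) = 78*4 + 15220 = 312 + 15220 = 15532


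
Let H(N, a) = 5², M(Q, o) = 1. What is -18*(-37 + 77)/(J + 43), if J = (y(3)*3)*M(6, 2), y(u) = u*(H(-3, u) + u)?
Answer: -144/59 ≈ -2.4407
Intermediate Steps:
H(N, a) = 25
y(u) = u*(25 + u)
J = 252 (J = ((3*(25 + 3))*3)*1 = ((3*28)*3)*1 = (84*3)*1 = 252*1 = 252)
-18*(-37 + 77)/(J + 43) = -18*(-37 + 77)/(252 + 43) = -720/295 = -18*8/59 = -144/59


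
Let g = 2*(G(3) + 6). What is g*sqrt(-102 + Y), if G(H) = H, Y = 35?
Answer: 18*I*sqrt(67) ≈ 147.34*I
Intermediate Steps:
g = 18 (g = 2*(3 + 6) = 2*9 = 18)
g*sqrt(-102 + Y) = 18*sqrt(-102 + 35) = 18*sqrt(-67) = 18*(I*sqrt(67)) = 18*I*sqrt(67)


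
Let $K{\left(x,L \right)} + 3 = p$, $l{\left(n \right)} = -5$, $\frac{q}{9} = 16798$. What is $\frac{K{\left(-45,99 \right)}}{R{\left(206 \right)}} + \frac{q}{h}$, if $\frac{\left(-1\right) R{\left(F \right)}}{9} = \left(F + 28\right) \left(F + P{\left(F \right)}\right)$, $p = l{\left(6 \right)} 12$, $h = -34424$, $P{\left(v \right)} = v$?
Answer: $- \frac{140143397}{31911048} \approx -4.3917$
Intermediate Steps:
$q = 151182$ ($q = 9 \cdot 16798 = 151182$)
$p = -60$ ($p = \left(-5\right) 12 = -60$)
$K{\left(x,L \right)} = -63$ ($K{\left(x,L \right)} = -3 - 60 = -63$)
$R{\left(F \right)} = - 18 F \left(28 + F\right)$ ($R{\left(F \right)} = - 9 \left(F + 28\right) \left(F + F\right) = - 9 \left(28 + F\right) 2 F = - 9 \cdot 2 F \left(28 + F\right) = - 18 F \left(28 + F\right)$)
$\frac{K{\left(-45,99 \right)}}{R{\left(206 \right)}} + \frac{q}{h} = - \frac{63}{18 \cdot 206 \left(-28 - 206\right)} + \frac{151182}{-34424} = - \frac{63}{18 \cdot 206 \left(-28 - 206\right)} + 151182 \left(- \frac{1}{34424}\right) = - \frac{63}{18 \cdot 206 \left(-234\right)} - \frac{75591}{17212} = - \frac{63}{-867672} - \frac{75591}{17212} = \left(-63\right) \left(- \frac{1}{867672}\right) - \frac{75591}{17212} = \frac{7}{96408} - \frac{75591}{17212} = - \frac{140143397}{31911048}$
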